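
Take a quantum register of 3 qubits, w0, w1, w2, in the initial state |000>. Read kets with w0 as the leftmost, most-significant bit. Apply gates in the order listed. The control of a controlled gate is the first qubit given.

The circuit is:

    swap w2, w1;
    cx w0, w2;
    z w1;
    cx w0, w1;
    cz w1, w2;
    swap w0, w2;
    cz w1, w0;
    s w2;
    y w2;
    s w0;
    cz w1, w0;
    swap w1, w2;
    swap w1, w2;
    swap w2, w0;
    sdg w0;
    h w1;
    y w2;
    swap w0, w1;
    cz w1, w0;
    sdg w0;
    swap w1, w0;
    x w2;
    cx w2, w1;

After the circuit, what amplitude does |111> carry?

The final state's coefficient on |111> equals 0.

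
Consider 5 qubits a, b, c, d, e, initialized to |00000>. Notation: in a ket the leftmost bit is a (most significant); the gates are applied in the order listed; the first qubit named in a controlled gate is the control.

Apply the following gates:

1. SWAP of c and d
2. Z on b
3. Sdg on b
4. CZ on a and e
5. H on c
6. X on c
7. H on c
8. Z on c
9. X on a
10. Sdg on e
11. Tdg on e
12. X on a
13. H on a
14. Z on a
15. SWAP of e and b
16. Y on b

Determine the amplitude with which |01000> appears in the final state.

The amplitude on |01000> is sqrt(2)*I/2. Key observation: gates 5-8 undo each other exactly, leaving only the rest of the circuit to track.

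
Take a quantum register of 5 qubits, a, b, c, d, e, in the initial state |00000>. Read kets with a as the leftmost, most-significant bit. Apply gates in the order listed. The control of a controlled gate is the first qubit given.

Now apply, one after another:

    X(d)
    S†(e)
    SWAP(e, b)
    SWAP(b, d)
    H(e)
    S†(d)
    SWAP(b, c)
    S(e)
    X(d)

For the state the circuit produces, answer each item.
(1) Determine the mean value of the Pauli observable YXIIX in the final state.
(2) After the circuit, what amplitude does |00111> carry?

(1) The expectation value of YXIIX is 0.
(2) The final state's coefficient on |00111> equals sqrt(2)*I/2.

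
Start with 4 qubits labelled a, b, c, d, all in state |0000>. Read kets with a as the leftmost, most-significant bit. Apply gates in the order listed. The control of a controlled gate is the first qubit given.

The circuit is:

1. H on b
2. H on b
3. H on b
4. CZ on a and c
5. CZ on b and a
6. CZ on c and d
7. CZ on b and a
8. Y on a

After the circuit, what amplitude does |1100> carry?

|1100> carries amplitude sqrt(2)*I/2 in the final state.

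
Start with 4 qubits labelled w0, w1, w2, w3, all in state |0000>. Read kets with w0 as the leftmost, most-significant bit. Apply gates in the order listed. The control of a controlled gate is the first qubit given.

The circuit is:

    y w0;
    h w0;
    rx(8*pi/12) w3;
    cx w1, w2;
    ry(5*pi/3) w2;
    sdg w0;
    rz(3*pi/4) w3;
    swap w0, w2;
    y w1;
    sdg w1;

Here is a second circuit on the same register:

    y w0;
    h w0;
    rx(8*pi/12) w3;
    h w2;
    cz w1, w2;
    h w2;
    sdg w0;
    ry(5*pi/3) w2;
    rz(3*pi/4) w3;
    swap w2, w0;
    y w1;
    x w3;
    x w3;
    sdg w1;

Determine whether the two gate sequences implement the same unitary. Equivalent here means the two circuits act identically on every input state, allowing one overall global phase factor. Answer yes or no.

Yes — the two circuits implement the same unitary up to a global phase.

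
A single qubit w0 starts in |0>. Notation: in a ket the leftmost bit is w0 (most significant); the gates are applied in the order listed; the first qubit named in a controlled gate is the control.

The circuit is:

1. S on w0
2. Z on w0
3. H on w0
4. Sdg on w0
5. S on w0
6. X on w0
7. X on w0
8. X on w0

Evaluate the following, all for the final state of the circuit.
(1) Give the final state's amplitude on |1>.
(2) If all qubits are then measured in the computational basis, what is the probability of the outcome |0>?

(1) The final state's coefficient on |1> equals sqrt(2)/2.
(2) The probability of measuring |0> is 1/2.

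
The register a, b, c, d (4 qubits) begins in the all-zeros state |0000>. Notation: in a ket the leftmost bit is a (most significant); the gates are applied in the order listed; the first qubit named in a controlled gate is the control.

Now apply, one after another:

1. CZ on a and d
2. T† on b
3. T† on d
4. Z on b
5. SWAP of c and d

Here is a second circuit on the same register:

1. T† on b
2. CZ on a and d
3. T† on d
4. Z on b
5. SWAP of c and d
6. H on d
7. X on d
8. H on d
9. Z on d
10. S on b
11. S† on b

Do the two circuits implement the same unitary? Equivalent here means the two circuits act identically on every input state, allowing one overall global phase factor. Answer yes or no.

Yes — the two circuits implement the same unitary up to a global phase.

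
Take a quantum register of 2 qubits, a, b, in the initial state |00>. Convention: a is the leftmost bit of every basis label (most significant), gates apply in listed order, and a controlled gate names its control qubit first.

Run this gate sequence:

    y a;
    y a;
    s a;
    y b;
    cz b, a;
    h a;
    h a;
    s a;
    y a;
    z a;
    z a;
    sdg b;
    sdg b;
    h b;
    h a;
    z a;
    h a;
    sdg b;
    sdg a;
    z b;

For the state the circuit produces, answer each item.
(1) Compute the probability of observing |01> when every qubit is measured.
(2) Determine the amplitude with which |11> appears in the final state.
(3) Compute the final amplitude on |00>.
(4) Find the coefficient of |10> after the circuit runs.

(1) The probability of measuring |01> is 1/2.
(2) The final state's coefficient on |11> equals 0.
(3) The final state's coefficient on |00> equals sqrt(2)/2.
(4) The final state's coefficient on |10> equals 0.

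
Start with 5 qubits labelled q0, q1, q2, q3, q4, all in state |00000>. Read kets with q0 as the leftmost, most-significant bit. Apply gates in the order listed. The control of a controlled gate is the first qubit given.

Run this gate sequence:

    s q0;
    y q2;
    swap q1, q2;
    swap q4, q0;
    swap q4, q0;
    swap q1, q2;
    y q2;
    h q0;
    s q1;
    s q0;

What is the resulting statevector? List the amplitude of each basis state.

The resulting statevector has amplitude sqrt(2)/2 on |00000>, sqrt(2)*I/2 on |10000>, and 0 on every other basis state. Key observation: the block from step 2 through step 7 cancels to the identity and can be dropped.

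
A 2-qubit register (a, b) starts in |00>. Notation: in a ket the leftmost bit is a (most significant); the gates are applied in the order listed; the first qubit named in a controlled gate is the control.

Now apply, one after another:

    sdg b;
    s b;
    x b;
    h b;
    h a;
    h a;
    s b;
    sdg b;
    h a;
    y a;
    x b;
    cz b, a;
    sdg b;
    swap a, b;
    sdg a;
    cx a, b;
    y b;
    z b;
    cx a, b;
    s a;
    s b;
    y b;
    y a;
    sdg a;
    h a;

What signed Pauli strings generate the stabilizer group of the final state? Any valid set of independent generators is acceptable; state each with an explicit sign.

The stabilizer group can be generated by +XY, +ZZ, among other valid generating sets.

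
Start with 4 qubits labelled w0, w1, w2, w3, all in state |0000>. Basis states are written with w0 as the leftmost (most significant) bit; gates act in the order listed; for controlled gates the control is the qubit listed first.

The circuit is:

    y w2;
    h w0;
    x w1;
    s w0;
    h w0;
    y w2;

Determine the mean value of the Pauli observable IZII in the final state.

In the final state, IZII has expectation -1.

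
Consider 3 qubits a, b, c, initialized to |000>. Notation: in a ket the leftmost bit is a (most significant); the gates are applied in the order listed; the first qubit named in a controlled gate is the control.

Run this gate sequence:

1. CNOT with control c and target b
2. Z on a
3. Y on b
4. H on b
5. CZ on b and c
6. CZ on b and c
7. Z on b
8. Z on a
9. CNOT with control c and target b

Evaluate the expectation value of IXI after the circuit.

In the final state, IXI has expectation 1.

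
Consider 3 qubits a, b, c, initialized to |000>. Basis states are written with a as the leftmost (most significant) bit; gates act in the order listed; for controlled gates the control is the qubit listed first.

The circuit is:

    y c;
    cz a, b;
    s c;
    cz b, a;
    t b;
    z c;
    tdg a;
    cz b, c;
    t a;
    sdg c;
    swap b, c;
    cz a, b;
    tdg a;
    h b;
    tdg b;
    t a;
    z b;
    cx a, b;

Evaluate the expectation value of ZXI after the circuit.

The observable ZXI averages to sqrt(2)/2.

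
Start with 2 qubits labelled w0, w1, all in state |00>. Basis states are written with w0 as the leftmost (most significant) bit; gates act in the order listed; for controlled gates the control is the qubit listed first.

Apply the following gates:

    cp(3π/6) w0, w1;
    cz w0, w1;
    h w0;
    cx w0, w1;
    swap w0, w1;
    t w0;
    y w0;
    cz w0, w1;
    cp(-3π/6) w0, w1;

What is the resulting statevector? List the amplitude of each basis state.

After the circuit, the state carries amplitude 0 on |00>, -sqrt(2)*exp(3*I*pi/4)/2 on |01>, sqrt(2)*I/2 on |10>, 0 on |11>.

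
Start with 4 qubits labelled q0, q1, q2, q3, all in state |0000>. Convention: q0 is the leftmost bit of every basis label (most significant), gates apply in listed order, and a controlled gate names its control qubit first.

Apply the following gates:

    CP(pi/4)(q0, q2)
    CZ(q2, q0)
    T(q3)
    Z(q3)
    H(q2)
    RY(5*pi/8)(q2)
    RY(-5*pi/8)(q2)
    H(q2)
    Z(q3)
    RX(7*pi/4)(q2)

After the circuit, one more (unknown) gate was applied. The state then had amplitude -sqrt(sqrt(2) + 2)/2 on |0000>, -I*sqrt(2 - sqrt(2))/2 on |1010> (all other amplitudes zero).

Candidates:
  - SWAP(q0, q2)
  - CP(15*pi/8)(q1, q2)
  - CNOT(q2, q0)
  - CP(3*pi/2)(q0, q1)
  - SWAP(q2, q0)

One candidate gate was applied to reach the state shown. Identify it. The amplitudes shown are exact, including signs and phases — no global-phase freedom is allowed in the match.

The unique candidate consistent with the amplitudes is CNOT(q2, q0). Key observation: steps 4-9 multiply out to the identity, so the circuit reduces to the remaining gates.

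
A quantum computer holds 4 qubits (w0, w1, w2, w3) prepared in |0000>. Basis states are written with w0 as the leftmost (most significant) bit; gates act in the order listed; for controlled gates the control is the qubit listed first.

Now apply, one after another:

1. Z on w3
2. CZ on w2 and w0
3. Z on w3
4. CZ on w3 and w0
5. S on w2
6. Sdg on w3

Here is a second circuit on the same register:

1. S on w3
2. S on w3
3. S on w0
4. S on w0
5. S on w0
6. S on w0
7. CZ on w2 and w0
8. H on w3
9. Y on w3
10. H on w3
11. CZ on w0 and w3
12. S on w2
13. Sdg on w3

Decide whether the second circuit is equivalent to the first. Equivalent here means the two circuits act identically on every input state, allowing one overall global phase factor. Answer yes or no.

No — the two circuits implement different unitaries, even allowing a global phase.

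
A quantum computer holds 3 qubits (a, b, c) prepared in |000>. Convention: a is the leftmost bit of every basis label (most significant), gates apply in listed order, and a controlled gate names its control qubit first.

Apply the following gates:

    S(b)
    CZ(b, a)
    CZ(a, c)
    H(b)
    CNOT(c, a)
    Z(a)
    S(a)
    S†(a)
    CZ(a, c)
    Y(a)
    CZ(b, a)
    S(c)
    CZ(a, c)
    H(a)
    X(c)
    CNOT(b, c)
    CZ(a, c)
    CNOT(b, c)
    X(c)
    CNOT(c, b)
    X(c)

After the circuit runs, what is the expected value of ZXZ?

In the final state, ZXZ has expectation 1.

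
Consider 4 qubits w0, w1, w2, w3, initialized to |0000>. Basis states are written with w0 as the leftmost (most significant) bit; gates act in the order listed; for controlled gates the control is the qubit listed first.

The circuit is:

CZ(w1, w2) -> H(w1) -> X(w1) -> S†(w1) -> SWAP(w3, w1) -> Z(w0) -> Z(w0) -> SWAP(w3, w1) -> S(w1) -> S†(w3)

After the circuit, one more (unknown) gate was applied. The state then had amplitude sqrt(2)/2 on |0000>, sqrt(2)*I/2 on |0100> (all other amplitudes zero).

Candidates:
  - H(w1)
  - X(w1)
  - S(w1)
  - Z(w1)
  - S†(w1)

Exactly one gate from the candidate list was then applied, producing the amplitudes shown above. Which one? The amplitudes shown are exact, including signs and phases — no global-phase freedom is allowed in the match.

It was S(w1) that produced the state shown. Key observation: gates 4-9 undo each other exactly, leaving only the rest of the circuit to track.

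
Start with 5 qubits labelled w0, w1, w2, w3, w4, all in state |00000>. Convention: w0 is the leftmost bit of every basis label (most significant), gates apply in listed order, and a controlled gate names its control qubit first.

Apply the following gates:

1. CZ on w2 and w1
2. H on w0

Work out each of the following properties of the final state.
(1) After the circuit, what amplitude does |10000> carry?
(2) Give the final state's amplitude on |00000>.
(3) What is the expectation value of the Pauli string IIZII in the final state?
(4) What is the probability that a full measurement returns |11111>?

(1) The final state's coefficient on |10000> equals sqrt(2)/2.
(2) The final state's coefficient on |00000> equals sqrt(2)/2.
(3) The expectation value of IIZII is 1.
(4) The probability of measuring |11111> is 0.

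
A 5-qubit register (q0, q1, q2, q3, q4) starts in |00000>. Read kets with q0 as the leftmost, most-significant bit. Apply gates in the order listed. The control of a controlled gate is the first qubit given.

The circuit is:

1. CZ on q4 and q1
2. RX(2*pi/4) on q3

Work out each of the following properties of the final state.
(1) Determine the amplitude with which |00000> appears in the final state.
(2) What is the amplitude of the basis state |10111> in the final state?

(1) |00000> carries amplitude sqrt(2)/2 in the final state.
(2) The final state's coefficient on |10111> equals 0.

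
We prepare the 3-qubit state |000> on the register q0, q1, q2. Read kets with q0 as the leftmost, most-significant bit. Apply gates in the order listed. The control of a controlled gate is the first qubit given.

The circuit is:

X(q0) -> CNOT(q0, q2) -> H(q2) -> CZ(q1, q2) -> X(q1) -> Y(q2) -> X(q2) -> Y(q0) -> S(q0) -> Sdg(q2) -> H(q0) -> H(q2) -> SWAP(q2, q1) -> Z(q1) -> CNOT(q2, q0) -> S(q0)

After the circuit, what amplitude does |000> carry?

|000> carries amplitude 0 in the final state.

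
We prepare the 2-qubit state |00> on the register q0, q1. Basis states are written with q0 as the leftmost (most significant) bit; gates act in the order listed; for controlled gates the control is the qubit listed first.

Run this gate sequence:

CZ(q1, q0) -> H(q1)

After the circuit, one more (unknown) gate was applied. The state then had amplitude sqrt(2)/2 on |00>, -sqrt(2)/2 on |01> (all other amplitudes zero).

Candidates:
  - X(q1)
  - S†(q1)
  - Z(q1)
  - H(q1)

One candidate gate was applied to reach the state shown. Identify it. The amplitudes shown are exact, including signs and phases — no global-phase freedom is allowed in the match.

It was Z(q1) that produced the state shown.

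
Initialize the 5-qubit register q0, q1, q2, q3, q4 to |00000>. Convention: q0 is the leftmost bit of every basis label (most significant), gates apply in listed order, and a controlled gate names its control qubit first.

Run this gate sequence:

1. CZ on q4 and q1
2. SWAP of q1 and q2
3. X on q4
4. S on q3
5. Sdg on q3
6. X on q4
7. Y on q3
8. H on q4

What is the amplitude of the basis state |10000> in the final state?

|10000> carries amplitude 0 in the final state.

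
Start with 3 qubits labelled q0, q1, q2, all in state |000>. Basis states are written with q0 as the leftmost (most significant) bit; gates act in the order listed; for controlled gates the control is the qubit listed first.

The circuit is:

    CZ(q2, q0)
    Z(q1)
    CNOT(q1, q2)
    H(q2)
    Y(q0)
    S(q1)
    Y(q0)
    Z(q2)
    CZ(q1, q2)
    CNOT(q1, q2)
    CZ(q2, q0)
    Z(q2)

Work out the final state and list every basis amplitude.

After the circuit, the state carries amplitude sqrt(2)/2 on |000>, sqrt(2)/2 on |001>, and 0 on every other basis state.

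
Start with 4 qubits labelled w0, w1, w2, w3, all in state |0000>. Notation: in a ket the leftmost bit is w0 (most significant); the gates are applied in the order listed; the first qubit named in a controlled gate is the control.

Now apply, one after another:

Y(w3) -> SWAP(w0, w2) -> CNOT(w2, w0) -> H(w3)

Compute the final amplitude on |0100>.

|0100> carries amplitude 0 in the final state.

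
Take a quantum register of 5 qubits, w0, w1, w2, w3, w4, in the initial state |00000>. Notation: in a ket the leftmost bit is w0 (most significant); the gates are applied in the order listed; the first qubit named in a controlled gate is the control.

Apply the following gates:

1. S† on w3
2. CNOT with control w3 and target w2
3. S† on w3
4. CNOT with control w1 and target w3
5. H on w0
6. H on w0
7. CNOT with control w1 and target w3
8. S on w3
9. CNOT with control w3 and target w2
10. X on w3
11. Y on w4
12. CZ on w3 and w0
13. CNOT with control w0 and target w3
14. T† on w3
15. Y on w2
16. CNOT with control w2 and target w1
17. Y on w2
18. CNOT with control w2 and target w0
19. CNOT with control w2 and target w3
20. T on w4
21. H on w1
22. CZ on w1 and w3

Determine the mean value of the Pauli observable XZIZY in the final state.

The observable XZIZY averages to 0. Key observation: the block from step 2 through step 9 cancels to the identity and can be dropped.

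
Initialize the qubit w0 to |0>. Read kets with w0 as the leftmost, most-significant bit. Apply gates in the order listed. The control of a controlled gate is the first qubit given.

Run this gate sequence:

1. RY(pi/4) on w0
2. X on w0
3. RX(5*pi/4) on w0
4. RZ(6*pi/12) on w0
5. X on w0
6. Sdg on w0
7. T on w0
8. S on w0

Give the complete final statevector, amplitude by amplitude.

After the circuit, the state carries amplitude sqrt(2)*(-1 - I)*exp(I*pi/4)/4 on |0>, (1 - I)*(sqrt(2) - 2*I)/4 on |1>.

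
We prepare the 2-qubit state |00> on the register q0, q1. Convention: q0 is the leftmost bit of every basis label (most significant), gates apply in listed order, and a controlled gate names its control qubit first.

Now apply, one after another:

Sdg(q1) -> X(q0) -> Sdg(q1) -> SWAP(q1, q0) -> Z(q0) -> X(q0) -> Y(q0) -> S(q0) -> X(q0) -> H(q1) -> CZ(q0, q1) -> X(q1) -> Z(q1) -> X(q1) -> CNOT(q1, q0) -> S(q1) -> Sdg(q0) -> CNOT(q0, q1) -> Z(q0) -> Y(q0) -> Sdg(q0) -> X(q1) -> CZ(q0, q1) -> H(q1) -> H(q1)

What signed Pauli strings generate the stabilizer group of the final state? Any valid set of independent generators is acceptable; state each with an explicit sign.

One valid set of independent stabilizer generators is -YI, +IZ (any independent generating set of the same group is equally correct). Key observation: gates 24-25 undo each other exactly, leaving only the rest of the circuit to track.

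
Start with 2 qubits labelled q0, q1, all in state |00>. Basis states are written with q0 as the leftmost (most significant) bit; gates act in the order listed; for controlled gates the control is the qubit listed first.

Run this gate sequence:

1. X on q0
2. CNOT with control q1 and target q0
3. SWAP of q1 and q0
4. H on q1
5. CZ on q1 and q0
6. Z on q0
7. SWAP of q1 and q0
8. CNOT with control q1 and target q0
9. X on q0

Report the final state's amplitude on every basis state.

The resulting statevector has amplitude -sqrt(2)/2 on |00>, 0 on |01>, sqrt(2)/2 on |10>, 0 on |11>.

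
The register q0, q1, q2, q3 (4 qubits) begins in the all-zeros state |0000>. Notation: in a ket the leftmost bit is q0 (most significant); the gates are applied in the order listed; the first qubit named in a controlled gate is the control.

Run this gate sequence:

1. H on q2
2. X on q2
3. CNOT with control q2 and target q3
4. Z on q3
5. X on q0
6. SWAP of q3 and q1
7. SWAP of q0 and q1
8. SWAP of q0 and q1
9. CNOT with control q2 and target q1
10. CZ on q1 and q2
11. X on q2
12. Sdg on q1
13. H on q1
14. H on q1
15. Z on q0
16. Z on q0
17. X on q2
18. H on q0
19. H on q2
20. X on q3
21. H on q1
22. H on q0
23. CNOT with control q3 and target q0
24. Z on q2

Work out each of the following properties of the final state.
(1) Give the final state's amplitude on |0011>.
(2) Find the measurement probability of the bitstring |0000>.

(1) |0011> carries amplitude -sqrt(2)/2 in the final state.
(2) Outcome |0000> occurs with probability 0.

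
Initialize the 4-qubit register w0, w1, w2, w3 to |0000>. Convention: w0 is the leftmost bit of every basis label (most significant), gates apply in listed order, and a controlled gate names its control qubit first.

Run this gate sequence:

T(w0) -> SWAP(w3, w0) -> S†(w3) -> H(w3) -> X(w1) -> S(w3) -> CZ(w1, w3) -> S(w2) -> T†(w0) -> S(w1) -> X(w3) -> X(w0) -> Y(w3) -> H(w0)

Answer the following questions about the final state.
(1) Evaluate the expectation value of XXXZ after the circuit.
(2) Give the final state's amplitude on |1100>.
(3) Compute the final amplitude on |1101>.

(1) In the final state, XXXZ has expectation 0.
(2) |1100> carries amplitude -1/2 in the final state.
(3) |1101> carries amplitude -I/2 in the final state.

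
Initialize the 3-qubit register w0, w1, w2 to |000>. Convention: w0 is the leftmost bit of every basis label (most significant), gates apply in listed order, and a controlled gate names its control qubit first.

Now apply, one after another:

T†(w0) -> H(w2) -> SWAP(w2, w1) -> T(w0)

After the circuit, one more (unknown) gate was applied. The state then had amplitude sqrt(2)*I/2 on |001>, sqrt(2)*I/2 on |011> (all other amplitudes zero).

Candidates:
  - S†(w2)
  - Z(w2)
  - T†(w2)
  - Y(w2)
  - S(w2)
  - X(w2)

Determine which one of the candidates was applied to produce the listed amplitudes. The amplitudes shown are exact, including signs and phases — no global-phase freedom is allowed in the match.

The unique candidate consistent with the amplitudes is Y(w2).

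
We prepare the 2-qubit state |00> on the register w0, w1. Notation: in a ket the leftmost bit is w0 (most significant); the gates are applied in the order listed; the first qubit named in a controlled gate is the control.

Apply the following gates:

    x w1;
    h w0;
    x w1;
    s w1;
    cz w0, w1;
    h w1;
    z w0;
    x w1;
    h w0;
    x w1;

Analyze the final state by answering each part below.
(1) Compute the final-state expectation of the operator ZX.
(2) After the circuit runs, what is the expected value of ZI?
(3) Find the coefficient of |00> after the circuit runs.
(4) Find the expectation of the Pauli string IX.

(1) The observable ZX averages to -1.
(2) The observable ZI averages to -1.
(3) The amplitude on |00> is 0.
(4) The observable IX averages to 1.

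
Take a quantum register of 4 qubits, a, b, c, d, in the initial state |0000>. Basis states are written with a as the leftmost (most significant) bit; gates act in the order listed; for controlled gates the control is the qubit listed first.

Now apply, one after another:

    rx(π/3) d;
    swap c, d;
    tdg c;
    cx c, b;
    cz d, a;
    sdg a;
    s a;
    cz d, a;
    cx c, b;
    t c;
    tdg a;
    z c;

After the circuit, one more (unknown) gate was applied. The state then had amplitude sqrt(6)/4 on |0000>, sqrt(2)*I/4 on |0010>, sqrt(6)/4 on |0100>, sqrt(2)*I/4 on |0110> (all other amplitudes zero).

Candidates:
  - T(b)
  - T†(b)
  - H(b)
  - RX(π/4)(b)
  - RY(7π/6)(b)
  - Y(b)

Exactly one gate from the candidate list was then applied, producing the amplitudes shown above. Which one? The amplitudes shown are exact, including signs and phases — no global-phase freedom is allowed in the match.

It was H(b) that produced the state shown.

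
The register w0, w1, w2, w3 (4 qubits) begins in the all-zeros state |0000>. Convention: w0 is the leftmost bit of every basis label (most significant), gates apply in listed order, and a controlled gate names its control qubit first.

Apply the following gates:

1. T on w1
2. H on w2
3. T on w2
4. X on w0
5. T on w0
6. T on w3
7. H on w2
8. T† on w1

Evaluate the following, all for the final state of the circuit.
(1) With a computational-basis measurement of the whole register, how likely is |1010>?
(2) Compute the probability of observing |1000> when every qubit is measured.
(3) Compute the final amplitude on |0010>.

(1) The probability of measuring |1010> is 1/2 - sqrt(2)/4.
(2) The probability of measuring |1000> is sqrt(2)/4 + 1/2.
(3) The final state's coefficient on |0010> equals 0.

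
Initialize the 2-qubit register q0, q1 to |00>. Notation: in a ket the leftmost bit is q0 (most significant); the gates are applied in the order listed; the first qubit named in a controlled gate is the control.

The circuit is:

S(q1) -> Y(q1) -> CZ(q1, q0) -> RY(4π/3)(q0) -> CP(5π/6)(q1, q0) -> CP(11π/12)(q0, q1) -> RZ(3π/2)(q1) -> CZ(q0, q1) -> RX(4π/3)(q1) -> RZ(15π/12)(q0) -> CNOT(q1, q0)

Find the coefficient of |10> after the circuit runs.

|10> carries amplitude 3*exp(I*pi/8)/4 in the final state.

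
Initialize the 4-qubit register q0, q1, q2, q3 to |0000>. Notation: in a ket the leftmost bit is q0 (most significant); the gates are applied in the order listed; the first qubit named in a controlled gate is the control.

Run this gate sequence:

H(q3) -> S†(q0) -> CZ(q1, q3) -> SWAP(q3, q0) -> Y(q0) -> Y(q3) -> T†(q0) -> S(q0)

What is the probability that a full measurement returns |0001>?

A full measurement returns |0001> with probability 1/2.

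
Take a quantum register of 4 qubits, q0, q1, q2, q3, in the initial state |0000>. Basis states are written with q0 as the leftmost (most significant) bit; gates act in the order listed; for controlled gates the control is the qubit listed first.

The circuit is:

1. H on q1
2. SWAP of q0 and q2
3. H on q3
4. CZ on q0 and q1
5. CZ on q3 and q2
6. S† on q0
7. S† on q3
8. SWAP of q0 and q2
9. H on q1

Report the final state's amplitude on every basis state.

The resulting statevector has amplitude sqrt(2)/2 on |0000>, -sqrt(2)*I/2 on |0001>, and 0 on every other basis state.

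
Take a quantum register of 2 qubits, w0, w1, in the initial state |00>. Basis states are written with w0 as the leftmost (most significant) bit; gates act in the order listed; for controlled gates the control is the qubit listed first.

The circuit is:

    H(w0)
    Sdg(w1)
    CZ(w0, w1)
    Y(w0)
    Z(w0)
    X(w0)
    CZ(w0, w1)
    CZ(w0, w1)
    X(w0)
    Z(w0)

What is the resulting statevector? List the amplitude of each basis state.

After the circuit, the state carries amplitude -sqrt(2)*I/2 on |00>, 0 on |01>, sqrt(2)*I/2 on |10>, 0 on |11>. Key observation: gates 5-10 undo each other exactly, leaving only the rest of the circuit to track.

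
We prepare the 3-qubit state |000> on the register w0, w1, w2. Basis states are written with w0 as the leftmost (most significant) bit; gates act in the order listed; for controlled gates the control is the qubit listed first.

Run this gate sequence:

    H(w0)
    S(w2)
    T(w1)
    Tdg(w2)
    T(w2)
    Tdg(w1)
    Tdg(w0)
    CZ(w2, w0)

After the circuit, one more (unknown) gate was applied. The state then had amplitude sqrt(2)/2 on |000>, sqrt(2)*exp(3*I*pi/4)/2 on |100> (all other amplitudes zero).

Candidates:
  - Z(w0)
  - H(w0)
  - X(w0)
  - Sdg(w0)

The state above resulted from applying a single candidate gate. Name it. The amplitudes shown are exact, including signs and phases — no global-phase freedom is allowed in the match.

It was Z(w0) that produced the state shown. Key observation: the block from step 3 through step 6 cancels to the identity and can be dropped.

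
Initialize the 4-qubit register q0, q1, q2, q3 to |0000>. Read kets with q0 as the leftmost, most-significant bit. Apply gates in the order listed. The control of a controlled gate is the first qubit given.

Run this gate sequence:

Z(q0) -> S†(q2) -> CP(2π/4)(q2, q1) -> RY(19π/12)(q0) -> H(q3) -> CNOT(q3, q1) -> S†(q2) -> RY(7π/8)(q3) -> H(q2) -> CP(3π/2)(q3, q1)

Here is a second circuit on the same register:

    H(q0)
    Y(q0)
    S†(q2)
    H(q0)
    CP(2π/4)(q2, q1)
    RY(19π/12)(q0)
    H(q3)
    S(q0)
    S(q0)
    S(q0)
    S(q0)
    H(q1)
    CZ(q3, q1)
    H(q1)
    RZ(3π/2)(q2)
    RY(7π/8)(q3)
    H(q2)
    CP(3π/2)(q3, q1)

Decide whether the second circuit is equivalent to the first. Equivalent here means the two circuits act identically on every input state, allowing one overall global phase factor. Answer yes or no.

No — the two circuits implement different unitaries, even allowing a global phase.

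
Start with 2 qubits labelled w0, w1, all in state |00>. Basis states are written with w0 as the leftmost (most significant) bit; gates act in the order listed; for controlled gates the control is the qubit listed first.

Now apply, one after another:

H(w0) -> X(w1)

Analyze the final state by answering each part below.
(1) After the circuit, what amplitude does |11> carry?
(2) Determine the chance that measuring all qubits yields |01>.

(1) |11> carries amplitude sqrt(2)/2 in the final state.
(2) The probability of measuring |01> is 1/2.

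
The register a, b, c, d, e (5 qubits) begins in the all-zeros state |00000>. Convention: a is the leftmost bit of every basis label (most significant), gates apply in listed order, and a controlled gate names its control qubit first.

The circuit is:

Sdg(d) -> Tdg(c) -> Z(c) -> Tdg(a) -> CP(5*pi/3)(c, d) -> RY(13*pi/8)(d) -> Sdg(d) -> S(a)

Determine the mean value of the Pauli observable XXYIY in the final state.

The observable XXYIY averages to 0.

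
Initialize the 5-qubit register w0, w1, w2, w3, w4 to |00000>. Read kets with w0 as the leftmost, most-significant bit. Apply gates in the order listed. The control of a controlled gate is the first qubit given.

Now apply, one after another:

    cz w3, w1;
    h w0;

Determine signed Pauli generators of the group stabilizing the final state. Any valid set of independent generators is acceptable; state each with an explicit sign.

The stabilizer group can be generated by +XIIII, +IZIII, +IIZII, +IIIZI, +IIIIZ, among other valid generating sets.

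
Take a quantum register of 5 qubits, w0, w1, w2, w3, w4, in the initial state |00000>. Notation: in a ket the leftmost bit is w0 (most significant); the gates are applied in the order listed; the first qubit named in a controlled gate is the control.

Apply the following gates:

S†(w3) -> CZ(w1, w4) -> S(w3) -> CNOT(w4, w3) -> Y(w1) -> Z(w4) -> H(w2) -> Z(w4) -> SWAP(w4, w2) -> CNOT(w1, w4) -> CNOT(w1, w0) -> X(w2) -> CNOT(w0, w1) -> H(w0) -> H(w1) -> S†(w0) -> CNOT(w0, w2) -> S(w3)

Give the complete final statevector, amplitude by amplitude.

The final amplitudes are sqrt(2)*I/4 on |00100>, sqrt(2)*I/4 on |00101>, sqrt(2)*I/4 on |01100>, sqrt(2)*I/4 on |01101>, -sqrt(2)/4 on |10000>, -sqrt(2)/4 on |10001>, -sqrt(2)/4 on |11000>, -sqrt(2)/4 on |11001>, and 0 on every other basis state.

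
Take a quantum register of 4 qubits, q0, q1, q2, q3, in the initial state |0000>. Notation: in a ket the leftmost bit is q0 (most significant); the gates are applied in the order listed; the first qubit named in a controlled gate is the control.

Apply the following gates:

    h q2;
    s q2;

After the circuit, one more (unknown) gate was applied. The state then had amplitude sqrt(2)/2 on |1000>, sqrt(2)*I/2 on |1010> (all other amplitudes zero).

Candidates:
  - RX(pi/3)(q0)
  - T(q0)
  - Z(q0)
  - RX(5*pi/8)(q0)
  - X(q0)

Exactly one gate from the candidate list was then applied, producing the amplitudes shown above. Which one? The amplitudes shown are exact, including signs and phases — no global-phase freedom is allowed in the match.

The unique candidate consistent with the amplitudes is X(q0).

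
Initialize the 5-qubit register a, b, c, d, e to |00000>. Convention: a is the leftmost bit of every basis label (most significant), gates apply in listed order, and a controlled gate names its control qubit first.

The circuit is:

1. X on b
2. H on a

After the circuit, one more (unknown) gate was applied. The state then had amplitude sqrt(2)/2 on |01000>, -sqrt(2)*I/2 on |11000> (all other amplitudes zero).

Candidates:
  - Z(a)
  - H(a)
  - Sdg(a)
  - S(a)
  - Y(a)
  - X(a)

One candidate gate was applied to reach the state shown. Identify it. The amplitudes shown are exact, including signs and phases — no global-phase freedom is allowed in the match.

It was Sdg(a) that produced the state shown.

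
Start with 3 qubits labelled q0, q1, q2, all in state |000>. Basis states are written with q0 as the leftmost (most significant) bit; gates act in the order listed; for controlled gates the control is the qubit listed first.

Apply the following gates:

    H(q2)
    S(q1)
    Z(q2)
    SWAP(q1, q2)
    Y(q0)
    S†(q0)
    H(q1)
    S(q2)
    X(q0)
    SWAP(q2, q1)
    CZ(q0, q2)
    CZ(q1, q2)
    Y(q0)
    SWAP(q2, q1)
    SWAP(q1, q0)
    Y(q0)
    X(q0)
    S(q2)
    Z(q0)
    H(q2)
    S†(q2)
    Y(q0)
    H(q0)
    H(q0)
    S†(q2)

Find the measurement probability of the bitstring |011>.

A full measurement returns |011> with probability 1/2. Key observation: gates 23-24 undo each other exactly, leaving only the rest of the circuit to track.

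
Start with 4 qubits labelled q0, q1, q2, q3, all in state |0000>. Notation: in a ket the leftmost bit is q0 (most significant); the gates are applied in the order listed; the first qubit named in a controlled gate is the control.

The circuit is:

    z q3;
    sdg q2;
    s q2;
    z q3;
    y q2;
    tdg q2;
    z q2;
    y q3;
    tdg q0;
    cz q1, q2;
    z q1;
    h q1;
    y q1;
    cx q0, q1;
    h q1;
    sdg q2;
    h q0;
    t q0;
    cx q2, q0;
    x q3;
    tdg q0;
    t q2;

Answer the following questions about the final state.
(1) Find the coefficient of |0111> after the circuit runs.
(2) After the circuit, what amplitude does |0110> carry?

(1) The amplitude on |0111> is 0. Key observation: the block from step 1 through step 4 cancels to the identity and can be dropped.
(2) |0110> carries amplitude -sqrt(2)*exp(I*pi/4)/2 in the final state.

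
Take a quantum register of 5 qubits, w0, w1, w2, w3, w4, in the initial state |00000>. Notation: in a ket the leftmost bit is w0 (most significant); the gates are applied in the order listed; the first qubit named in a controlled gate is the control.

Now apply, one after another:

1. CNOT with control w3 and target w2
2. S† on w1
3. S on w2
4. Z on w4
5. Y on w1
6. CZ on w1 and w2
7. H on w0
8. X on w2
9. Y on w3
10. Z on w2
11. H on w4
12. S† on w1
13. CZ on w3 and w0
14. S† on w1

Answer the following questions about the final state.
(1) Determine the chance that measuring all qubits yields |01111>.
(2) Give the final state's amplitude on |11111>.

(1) A full measurement returns |01111> with probability 1/4.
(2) The final state's coefficient on |11111> equals 1/2.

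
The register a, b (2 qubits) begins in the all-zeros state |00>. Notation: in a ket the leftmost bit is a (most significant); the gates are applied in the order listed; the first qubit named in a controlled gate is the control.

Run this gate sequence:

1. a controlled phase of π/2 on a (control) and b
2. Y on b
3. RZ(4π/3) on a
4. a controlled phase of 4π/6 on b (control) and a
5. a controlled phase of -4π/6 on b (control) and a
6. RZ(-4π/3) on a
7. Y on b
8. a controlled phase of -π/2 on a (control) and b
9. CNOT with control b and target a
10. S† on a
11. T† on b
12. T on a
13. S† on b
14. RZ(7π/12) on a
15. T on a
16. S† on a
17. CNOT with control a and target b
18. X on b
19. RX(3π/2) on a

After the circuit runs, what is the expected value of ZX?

The observable ZX averages to 0. Key observation: gates 1-8 undo each other exactly, leaving only the rest of the circuit to track.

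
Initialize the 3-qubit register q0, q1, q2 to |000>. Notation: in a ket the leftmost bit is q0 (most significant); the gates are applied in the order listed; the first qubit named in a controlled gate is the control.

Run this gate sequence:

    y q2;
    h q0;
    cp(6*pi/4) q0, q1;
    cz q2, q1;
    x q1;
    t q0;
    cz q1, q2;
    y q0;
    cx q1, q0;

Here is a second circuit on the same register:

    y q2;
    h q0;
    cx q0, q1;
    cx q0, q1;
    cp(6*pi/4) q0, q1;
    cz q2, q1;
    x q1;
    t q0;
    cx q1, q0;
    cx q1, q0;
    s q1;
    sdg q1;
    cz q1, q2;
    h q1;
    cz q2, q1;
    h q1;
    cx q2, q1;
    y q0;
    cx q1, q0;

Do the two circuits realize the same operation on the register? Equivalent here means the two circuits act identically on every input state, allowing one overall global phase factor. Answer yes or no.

Yes: on every input state the two circuits agree up to one overall phase factor.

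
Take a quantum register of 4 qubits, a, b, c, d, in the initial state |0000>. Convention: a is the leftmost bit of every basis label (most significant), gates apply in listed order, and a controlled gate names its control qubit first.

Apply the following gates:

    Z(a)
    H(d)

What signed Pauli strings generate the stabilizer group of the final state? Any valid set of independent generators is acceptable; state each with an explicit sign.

The stabilizer group can be generated by +IIIX, +ZIII, +IZII, +IIZI, among other valid generating sets.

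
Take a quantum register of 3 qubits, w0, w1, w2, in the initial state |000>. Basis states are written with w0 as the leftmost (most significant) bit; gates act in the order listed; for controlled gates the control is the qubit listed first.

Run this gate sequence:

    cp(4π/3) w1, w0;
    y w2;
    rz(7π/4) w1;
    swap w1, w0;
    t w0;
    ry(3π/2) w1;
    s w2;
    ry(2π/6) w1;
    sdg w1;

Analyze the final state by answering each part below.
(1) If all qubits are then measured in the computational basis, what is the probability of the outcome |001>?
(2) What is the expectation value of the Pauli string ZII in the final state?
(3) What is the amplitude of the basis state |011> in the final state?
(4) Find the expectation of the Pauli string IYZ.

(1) Outcome |001> occurs with probability sqrt(3)/4 + 1/2.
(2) In the final state, ZII has expectation 1.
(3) The final state's coefficient on |011> equals (-sqrt(6) + sqrt(2))*exp(5*I*pi/8)/4.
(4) The observable IYZ averages to -1/2.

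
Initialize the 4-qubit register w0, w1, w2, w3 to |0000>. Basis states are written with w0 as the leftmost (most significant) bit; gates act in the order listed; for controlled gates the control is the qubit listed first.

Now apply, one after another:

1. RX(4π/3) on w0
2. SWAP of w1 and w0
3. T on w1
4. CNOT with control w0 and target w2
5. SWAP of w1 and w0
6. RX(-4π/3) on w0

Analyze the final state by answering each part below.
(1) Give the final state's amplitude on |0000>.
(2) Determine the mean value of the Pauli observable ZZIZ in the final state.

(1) The amplitude on |0000> is 1/4 + 3*exp(I*pi/4)/4.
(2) In the final state, ZZIZ has expectation 1/4 + 3*sqrt(2)/8.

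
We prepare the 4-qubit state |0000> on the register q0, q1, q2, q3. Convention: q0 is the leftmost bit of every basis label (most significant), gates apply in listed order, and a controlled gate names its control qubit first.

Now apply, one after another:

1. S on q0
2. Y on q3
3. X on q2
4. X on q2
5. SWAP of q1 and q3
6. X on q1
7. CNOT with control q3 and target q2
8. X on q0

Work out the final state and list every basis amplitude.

After the circuit, the state carries amplitude I on |1000>, and 0 on every other basis state. Key observation: the block from step 3 through step 4 cancels to the identity and can be dropped.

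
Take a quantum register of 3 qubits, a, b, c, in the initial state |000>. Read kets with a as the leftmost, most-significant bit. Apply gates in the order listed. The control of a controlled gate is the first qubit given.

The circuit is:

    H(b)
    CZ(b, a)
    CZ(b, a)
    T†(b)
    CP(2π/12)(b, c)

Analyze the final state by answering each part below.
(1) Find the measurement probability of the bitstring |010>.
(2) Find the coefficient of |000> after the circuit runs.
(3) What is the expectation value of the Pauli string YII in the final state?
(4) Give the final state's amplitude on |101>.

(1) A full measurement returns |010> with probability 1/2. Key observation: gates 2-3 undo each other exactly, leaving only the rest of the circuit to track.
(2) The final state's coefficient on |000> equals sqrt(2)/2.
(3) The expectation value of YII is 0.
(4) The amplitude on |101> is 0.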